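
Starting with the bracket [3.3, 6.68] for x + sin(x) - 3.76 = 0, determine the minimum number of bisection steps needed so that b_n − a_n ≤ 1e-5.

19

Initial width b − a = 6.68 − 3.3 = 3.380000.
After n steps the width is (b−a)/2^n; need (b−a)/2^n ≤ 1e-5.
So n ≥ log₂(3.380000/1e-5) = log₂(338000.0000) ≈ 18.3667.
Hence n = 19.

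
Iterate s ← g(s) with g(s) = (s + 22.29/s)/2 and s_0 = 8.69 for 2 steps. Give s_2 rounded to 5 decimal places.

4.79420

s_1 = g(8.690000) = 5.627509
s_2 = g(5.627509) = 4.794204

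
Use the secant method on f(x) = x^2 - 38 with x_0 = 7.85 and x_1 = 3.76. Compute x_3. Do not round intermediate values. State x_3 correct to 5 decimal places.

f(x_0) = 23.622500, f(x_1) = -23.862400
x_2 = 3.760000 - (-23.862400)·(3.760000 - 7.850000)/(-23.862400 - (23.622500)) = 5.815332; f(x_2) = -4.181918
x_3 = 5.815332 - (-4.181918)·(5.815332 - 3.760000)/(-4.181918 - (-23.862400)) = 6.252070; f(x_3) = 1.088384

6.25207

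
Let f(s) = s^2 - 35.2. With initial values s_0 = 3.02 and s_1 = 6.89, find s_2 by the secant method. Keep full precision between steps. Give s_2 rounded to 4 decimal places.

5.6516

f(s_0) = -26.079600, f(s_1) = 12.272100
s_2 = 6.890000 - (12.272100)·(6.890000 - 3.020000)/(12.272100 - (-26.079600)) = 5.651645; f(s_2) = -3.258911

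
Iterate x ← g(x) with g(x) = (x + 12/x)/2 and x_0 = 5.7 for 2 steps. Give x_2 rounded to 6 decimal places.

3.488740

x_1 = g(5.700000) = 3.902632
x_2 = g(3.902632) = 3.488740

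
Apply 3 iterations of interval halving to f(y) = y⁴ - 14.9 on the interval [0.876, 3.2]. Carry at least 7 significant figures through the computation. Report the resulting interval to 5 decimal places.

f(0.876000) = -14.311134, f(3.200000) = 89.957600 (opposite signs)
step 1: m = 2.038000, f(m) = 2.351097 > 0 → root in [0.876000, 2.038000]
step 2: m = 1.457000, f(m) = -10.393512 < 0 → root in [1.457000, 2.038000]
step 3: m = 1.747500, f(m) = -5.574573 < 0 → root in [1.747500, 2.038000]

[1.74750, 2.03800]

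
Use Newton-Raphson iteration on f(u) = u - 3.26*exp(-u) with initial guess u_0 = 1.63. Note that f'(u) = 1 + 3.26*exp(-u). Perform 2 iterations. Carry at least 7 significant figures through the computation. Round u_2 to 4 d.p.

Newton update: u ← u − f(u)/f'(u).
u_0 = 1.630000: f = 0.991270, f' = 1.638730 → u_1 = 1.630000 - (0.991270)/(1.638730) = 1.025099
u_1 = 1.025099: f = -0.144462, f' = 2.169561 → u_2 = 1.025099 - (-0.144462)/(2.169561) = 1.091685

1.0917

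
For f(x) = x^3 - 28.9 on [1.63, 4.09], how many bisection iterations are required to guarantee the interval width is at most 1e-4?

Initial width b − a = 4.09 − 1.63 = 2.460000.
After n steps the width is (b−a)/2^n; need (b−a)/2^n ≤ 1e-4.
So n ≥ log₂(2.460000/1e-4) = log₂(24600.0000) ≈ 14.5864.
Hence n = 15.

15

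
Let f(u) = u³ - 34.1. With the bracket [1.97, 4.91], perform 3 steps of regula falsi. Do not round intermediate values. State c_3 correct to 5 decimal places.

f(1.970000) = -26.454627, f(4.910000) = 84.270771
step 1: c = 2.672428, f(c) = -15.013866 < 0 → new bracket [2.672428, 4.910000]
step 2: c = 3.010794, f(c) = -6.807499 < 0 → new bracket [3.010794, 4.910000]
step 3: c = 3.152748, f(c) = -2.762266 < 0 → new bracket [3.152748, 4.910000]

3.15275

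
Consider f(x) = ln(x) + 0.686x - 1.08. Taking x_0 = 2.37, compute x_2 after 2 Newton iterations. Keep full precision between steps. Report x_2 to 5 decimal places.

1.24414

Newton update: x ← x − f(x)/f'(x).
f'(x) = 1/x + 0.686
x_0 = 2.370000: f = 1.408710, f' = 1.107941 → x_1 = 2.370000 - (1.408710)/(1.107941) = 1.098533
x_1 = 1.098533: f = -0.232430, f' = 1.596305 → x_2 = 1.098533 - (-0.232430)/(1.596305) = 1.244138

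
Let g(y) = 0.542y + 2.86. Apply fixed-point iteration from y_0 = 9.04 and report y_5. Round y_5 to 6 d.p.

y_1 = g(9.040000) = 7.759680
y_2 = g(7.759680) = 7.065747
y_3 = g(7.065747) = 6.689635
y_4 = g(6.689635) = 6.485782
y_5 = g(6.485782) = 6.375294

6.375294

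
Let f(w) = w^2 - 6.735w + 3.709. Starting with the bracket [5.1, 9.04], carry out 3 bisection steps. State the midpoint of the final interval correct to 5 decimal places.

f(5.100000) = -4.629500, f(9.040000) = 24.546200 (opposite signs)
step 1: m = 7.070000, f(m) = 6.077450 > 0 → root in [5.100000, 7.070000]
step 2: m = 6.085000, f(m) = -0.246250 < 0 → root in [6.085000, 7.070000]
step 3: m = 6.577500, f(m) = 2.673044 > 0 → root in [6.085000, 6.577500]
Midpoint of [6.085000, 6.577500] = 6.331250

6.33125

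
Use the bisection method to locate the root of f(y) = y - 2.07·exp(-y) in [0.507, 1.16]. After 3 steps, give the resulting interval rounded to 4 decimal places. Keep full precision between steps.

[0.8335, 0.9151]

f(0.507000) = -0.739761, f(1.160000) = 0.511084 (opposite signs)
step 1: m = 0.833500, f(m) = -0.065968 < 0 → root in [0.833500, 1.160000]
step 2: m = 0.996750, f(m) = 0.232761 > 0 → root in [0.833500, 0.996750]
step 3: m = 0.915125, f(m) = 0.086159 > 0 → root in [0.833500, 0.915125]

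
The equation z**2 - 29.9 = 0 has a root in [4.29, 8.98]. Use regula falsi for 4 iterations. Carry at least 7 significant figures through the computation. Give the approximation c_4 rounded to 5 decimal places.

5.46348

False-position update: c = (a·f(b) − b·f(a))/(f(b) − f(a)); replace the endpoint whose sign matches f(c).
f(4.290000) = -11.495900, f(8.980000) = 50.740400
step 1: c = 5.156307, f(c) = -3.312493 < 0 → new bracket [5.156307, 8.980000]
step 2: c = 5.390633, f(c) = -0.841079 < 0 → new bracket [5.390633, 8.980000]
step 3: c = 5.449160, f(c) = -0.206652 < 0 → new bracket [5.449160, 8.980000]
step 4: c = 5.463482, f(c) = -0.050363 < 0 → new bracket [5.463482, 8.980000]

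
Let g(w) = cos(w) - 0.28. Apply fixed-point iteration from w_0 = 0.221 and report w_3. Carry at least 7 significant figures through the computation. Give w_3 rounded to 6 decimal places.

0.603451

w_1 = g(0.221000) = 0.695679
w_2 = g(0.695679) = 0.487619
w_3 = g(0.487619) = 0.603451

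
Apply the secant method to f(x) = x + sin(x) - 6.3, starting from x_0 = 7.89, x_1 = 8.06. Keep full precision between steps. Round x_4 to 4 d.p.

6.2793

f(x_0) = 2.589351, f(x_1) = 2.738853
x_2 = 8.060000 - (2.738853)·(8.060000 - 7.890000)/(2.738853 - (2.589351)) = 4.945622; f(x_2) = -2.327303
x_3 = 4.945622 - (-2.327303)·(4.945622 - 8.060000)/(-2.327303 - (2.738853)) = 6.376312; f(x_3) = 0.169304
x_4 = 6.376312 - (0.169304)·(6.376312 - 4.945622)/(0.169304 - (-2.327303)) = 6.279292; f(x_4) = -0.024602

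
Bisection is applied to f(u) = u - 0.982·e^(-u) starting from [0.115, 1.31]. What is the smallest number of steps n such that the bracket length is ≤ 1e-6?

Initial width b − a = 1.31 − 0.115 = 1.195000.
After n steps the width is (b−a)/2^n; need (b−a)/2^n ≤ 1e-6.
So n ≥ log₂(1.195000/1e-6) = log₂(1195000.0000) ≈ 20.1886.
Hence n = 21.

21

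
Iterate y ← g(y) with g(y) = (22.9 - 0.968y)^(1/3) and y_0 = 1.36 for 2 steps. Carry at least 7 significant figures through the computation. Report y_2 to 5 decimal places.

y_1 = g(1.360000) = 2.784245
y_2 = g(2.784245) = 2.723654

2.72365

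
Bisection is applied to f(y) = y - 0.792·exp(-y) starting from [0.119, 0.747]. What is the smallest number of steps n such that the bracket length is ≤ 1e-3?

10

Initial width b − a = 0.747 − 0.119 = 0.628000.
After n steps the width is (b−a)/2^n; need (b−a)/2^n ≤ 1e-3.
So n ≥ log₂(0.628000/1e-3) = log₂(628.0000) ≈ 9.2946.
Hence n = 10.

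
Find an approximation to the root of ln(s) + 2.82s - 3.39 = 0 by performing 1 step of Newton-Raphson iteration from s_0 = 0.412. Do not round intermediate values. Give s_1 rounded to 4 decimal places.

1.0056

Newton update: s ← s − f(s)/f'(s).
f'(s) = 1/s + 2.82
s_0 = 0.412000: f = -3.114892, f' = 5.247184 → s_1 = 0.412000 - (-3.114892)/(5.247184) = 1.005631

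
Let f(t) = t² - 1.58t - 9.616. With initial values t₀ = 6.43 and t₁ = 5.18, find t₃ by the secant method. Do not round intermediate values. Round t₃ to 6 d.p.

Secant update: t_(k+1) = t_k − f(t_k)·(t_k − t_(k-1))/(f(t_k) − f(t_(k-1))).
f(t_0) = 21.569500, f(t_1) = 9.032000
t_2 = 5.180000 - (9.032000)·(5.180000 - 6.430000)/(9.032000 - (21.569500)) = 4.279501; f(t_2) = 1.936521
t_3 = 4.279501 - (1.936521)·(4.279501 - 5.180000)/(1.936521 - (9.032000)) = 4.033735; f(t_3) = 0.281714

4.033735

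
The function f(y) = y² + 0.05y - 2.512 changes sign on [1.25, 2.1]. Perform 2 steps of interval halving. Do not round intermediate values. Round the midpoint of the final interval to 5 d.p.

f(1.250000) = -0.887000, f(2.100000) = 2.003000 (opposite signs)
step 1: m = 1.675000, f(m) = 0.377375 > 0 → root in [1.250000, 1.675000]
step 2: m = 1.462500, f(m) = -0.299969 < 0 → root in [1.462500, 1.675000]
Midpoint of [1.462500, 1.675000] = 1.568750

1.56875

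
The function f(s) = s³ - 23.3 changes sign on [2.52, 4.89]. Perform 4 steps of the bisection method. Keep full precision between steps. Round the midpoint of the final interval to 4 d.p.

f(2.520000) = -7.296992, f(4.890000) = 93.630169 (opposite signs)
step 1: m = 3.705000, f(m) = 27.558628 > 0 → root in [2.520000, 3.705000]
step 2: m = 3.112500, f(m) = 6.852830 > 0 → root in [2.520000, 3.112500]
step 3: m = 2.816250, f(m) = -0.963578 < 0 → root in [2.816250, 3.112500]
step 4: m = 2.964375, f(m) = 2.749502 > 0 → root in [2.816250, 2.964375]
Midpoint of [2.816250, 2.964375] = 2.890313

2.8903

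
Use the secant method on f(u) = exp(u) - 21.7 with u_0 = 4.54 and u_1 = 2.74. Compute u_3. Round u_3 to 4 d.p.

3.1132

f(u_0) = 71.990800, f(u_1) = -6.213015
u_2 = 2.740000 - (-6.213015)·(2.740000 - 4.540000)/(-6.213015 - (71.990800)) = 2.883004; f(u_2) = -3.832139
u_3 = 2.883004 - (-3.832139)·(2.883004 - 2.740000)/(-3.832139 - (-6.213015)) = 3.113175; f(u_3) = 0.792347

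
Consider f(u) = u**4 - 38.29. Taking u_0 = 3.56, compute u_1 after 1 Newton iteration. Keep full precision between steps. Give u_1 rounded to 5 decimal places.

2.88217

f'(u) = 4u**3
u_0 = 3.560000: f = 122.330137, f' = 180.472064 → u_1 = 3.560000 - (122.330137)/(180.472064) = 2.882166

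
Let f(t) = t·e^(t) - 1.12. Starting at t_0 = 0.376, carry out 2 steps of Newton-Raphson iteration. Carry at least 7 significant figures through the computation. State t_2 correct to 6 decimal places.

0.611256

Newton update: t ← t − f(t)/f'(t).
f'(t) = (t + 1)·e^(t)
t_0 = 0.376000: f = -0.572376, f' = 2.004071 → t_1 = 0.376000 - (-0.572376)/(2.004071) = 0.661607
t_1 = 0.661607: f = 0.162129, f' = 3.220033 → t_2 = 0.661607 - (0.162129)/(3.220033) = 0.611256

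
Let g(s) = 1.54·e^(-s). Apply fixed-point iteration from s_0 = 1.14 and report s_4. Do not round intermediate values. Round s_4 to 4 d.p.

s_1 = g(1.140000) = 0.492521
s_2 = g(0.492521) = 0.941069
s_3 = g(0.941069) = 0.600924
s_4 = g(0.600924) = 0.844389

0.8444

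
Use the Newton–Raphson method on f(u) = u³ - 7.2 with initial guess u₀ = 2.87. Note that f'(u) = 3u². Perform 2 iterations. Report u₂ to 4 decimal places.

1.9636

u_0 = 2.870000: f = 16.439903, f' = 24.710700 → u_1 = 2.870000 - (16.439903)/(24.710700) = 2.204705
u_1 = 2.204705: f = 3.516464, f' = 14.582174 → u_2 = 2.204705 - (3.516464)/(14.582174) = 1.963557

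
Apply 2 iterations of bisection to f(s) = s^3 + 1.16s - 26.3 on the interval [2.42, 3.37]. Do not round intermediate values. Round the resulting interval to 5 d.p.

[2.65750, 2.89500]

f(2.420000) = -9.320312, f(3.370000) = 15.881953 (opposite signs)
step 1: m = 2.895000, f(m) = 1.321267 > 0 → root in [2.420000, 2.895000]
step 2: m = 2.657500, f(m) = -4.449221 < 0 → root in [2.657500, 2.895000]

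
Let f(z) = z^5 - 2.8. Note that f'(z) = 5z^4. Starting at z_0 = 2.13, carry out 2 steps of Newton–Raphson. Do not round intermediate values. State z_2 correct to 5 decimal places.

1.44731

Newton update: z ← z − f(z)/f'(z).
z_0 = 2.130000: f = 41.042773, f' = 102.917308 → z_1 = 2.130000 - (41.042773)/(102.917308) = 1.731206
z_1 = 1.731206: f = 12.750492, f' = 44.912301 → z_2 = 1.731206 - (12.750492)/(44.912301) = 1.447309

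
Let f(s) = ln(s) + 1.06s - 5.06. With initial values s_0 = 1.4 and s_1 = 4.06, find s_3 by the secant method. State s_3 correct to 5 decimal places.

3.57181

f(s_0) = -3.239528, f(s_1) = 0.644783
s_2 = 4.060000 - (0.644783)·(4.060000 - 1.400000)/(0.644783 - (-3.239528)) = 3.618449; f(s_2) = 0.061601
s_3 = 3.618449 - (0.061601)·(3.618449 - 4.060000)/(0.061601 - (0.644783)) = 3.571808; f(s_3) = -0.000812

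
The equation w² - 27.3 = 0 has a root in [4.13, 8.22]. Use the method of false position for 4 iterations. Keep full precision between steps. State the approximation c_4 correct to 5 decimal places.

f(4.130000) = -10.243100, f(8.220000) = 40.268400
step 1: c = 4.959401, f(c) = -2.704344 < 0 → new bracket [4.959401, 8.220000]
step 2: c = 5.164596, f(c) = -0.626953 < 0 → new bracket [5.164596, 8.220000]
step 3: c = 5.211437, f(c) = -0.140925 < 0 → new bracket [5.211437, 8.220000]
step 4: c = 5.221929, f(c) = -0.031456 < 0 → new bracket [5.221929, 8.220000]

5.22193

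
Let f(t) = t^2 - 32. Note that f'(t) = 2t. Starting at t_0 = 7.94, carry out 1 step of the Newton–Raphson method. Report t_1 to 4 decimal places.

t_0 = 7.940000: f = 31.043600, f' = 15.880000 → t_1 = 7.940000 - (31.043600)/(15.880000) = 5.985113

5.9851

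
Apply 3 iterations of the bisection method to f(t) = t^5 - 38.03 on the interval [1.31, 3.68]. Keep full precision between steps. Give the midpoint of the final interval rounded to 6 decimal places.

2.050625

f(1.310000) = -34.172051, f(3.680000) = 636.869480 (opposite signs)
step 1: m = 2.495000, f(m) = 58.653586 > 0 → root in [1.310000, 2.495000]
step 2: m = 1.902500, f(m) = -13.105679 < 0 → root in [1.902500, 2.495000]
step 3: m = 2.198750, f(m) = 13.360076 > 0 → root in [1.902500, 2.198750]
Midpoint of [1.902500, 2.198750] = 2.050625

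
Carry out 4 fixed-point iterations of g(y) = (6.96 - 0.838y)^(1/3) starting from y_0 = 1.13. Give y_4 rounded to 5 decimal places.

1.76325

y_1 = g(1.130000) = 1.818438
y_2 = g(1.818438) = 1.758317
y_3 = g(1.758317) = 1.763732
y_4 = g(1.763732) = 1.763246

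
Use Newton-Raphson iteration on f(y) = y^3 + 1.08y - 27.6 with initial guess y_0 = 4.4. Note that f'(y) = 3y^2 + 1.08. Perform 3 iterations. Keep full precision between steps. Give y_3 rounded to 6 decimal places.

2.903954

y_0 = 4.400000: f = 62.336000, f' = 59.160000 → y_1 = 4.400000 - (62.336000)/(59.160000) = 3.346315
y_1 = 3.346315: f = 13.485470, f' = 34.673474 → y_2 = 3.346315 - (13.485470)/(34.673474) = 2.957388
y_2 = 2.957388: f = 1.459707, f' = 27.318423 → y_3 = 2.957388 - (1.459707)/(27.318423) = 2.903954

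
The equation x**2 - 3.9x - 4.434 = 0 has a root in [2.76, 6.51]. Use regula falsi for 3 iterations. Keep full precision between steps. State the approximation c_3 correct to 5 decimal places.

f(2.760000) = -7.580400, f(6.510000) = 12.557100
step 1: c = 4.171620, f(c) = -3.300904 < 0 → new bracket [4.171620, 6.510000]
step 2: c = 4.658363, f(c) = -0.901271 < 0 → new bracket [4.658363, 6.510000]
step 3: c = 4.782362, f(c) = -0.214226 < 0 → new bracket [4.782362, 6.510000]

4.78236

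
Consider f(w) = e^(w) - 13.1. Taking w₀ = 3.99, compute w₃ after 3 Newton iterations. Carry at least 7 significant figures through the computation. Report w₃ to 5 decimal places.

2.58735

Newton update: w ← w − f(w)/f'(w).
f'(w) = e^(w)
w_0 = 3.990000: f = 40.954889, f' = 54.054889 → w_1 = 3.990000 - (40.954889)/(54.054889) = 3.232346
w_1 = 3.232346: f = 12.239039, f' = 25.339039 → w_2 = 3.232346 - (12.239039)/(25.339039) = 2.749335
w_2 = 2.749335: f = 2.532234, f' = 15.632234 → w_3 = 2.749335 - (2.532234)/(15.632234) = 2.587347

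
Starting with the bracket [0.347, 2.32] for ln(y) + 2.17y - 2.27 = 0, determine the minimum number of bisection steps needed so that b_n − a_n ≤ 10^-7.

25

Initial width b − a = 2.32 − 0.347 = 1.973000.
After n steps the width is (b−a)/2^n; need (b−a)/2^n ≤ 10^-7.
So n ≥ log₂(1.973000/10^-7) = log₂(19730000.0000) ≈ 24.2339.
Hence n = 25.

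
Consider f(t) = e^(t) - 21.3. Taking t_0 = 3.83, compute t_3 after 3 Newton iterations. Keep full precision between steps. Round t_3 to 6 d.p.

3.059024

f'(t) = e^(t)
t_0 = 3.830000: f = 24.762538, f' = 46.062538 → t_1 = 3.830000 - (24.762538)/(46.062538) = 3.292415
t_1 = 3.292415: f = 5.607762, f' = 26.907762 → t_2 = 3.292415 - (5.607762)/(26.907762) = 3.084008
t_2 = 3.084008: f = 0.545784, f' = 21.845784 → t_3 = 3.084008 - (0.545784)/(21.845784) = 3.059024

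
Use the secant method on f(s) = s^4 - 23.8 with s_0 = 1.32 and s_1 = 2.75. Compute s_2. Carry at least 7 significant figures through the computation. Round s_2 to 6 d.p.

f(s_0) = -20.764042, f(s_1) = 33.391406
s_2 = 2.750000 - (33.391406)·(2.750000 - 1.320000)/(33.391406 - (-20.764042)) = 1.868284; f(s_2) = -11.616507

1.868284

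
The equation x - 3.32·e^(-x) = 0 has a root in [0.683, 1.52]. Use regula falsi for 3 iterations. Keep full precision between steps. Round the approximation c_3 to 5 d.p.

False-position update: c = (a·f(b) − b·f(a))/(f(b) − f(a)); replace the endpoint whose sign matches f(c).
f(0.683000) = -0.993930, f(1.520000) = 0.793877
step 1: c = 1.148330, f(c) = 0.095338 > 0 → new bracket [0.683000, 1.148330]
step 2: c = 1.107602, f(c) = 0.010839 > 0 → new bracket [0.683000, 1.107602]
step 3: c = 1.103021, f(c) = 0.001223 > 0 → new bracket [0.683000, 1.103021]

1.10302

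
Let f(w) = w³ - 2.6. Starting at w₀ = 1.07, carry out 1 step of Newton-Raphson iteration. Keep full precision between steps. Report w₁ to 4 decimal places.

f'(w) = 3w²
w_0 = 1.070000: f = -1.374957, f' = 3.434700 → w_1 = 1.070000 - (-1.374957)/(3.434700) = 1.470314

1.4703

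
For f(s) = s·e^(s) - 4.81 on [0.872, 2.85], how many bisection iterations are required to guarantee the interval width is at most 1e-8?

Initial width b − a = 2.85 − 0.872 = 1.978000.
After n steps the width is (b−a)/2^n; need (b−a)/2^n ≤ 1e-8.
So n ≥ log₂(1.978000/1e-8) = log₂(197800000.0000) ≈ 27.5595.
Hence n = 28.

28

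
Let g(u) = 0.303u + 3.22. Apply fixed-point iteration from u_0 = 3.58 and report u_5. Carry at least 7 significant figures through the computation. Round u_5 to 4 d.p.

4.6171

u_1 = g(3.580000) = 4.304740
u_2 = g(4.304740) = 4.524336
u_3 = g(4.524336) = 4.590874
u_4 = g(4.590874) = 4.611035
u_5 = g(4.611035) = 4.617144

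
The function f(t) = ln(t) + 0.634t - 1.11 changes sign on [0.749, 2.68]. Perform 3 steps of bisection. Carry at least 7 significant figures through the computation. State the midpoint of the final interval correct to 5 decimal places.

f(0.749000) = -0.924150, f(2.680000) = 1.574937 (opposite signs)
step 1: m = 1.714500, f(m) = 0.516114 > 0 → root in [0.749000, 1.714500]
step 2: m = 1.231750, f(m) = -0.120635 < 0 → root in [1.231750, 1.714500]
step 3: m = 1.473125, f(m) = 0.211347 > 0 → root in [1.231750, 1.473125]
Midpoint of [1.231750, 1.473125] = 1.352438

1.35244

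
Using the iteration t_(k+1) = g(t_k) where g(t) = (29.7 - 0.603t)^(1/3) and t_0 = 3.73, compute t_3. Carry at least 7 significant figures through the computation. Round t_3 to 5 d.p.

3.03194

t_1 = g(3.730000) = 3.016605
t_2 = g(3.016605) = 3.032281
t_3 = g(3.032281) = 3.031938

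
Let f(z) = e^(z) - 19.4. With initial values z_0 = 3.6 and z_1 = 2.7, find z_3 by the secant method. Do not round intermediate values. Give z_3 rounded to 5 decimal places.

Secant update: z_(k+1) = z_k − f(z_k)·(z_k − z_(k-1))/(f(z_k) − f(z_(k-1))).
f(z_0) = 17.198234, f(z_1) = -4.520268
z_2 = 2.700000 - (-4.520268)·(2.700000 - 3.600000)/(-4.520268 - (17.198234)) = 2.887317; f(z_2) = -1.454904
z_3 = 2.887317 - (-1.454904)·(2.887317 - 2.700000)/(-1.454904 - (-4.520268)) = 2.976222; f(z_3) = 0.213586

2.97622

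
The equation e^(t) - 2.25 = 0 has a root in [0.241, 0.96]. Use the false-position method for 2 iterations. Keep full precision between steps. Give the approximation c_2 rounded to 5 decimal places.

0.80763

f(0.241000) = -0.977479, f(0.960000) = 0.361696
step 1: c = 0.765806, f(c) = -0.099273 < 0 → new bracket [0.765806, 0.960000]
step 2: c = 0.807627, f(c) = -0.007420 < 0 → new bracket [0.807627, 0.960000]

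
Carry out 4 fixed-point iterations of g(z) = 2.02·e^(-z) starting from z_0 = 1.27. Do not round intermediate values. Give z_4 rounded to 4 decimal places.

z_1 = g(1.270000) = 0.567280
z_2 = g(0.567280) = 1.145473
z_3 = g(1.145473) = 0.642508
z_4 = g(0.642508) = 1.062462

1.0625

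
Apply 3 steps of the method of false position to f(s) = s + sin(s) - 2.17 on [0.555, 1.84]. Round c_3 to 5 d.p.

1.23263

f(0.555000) = -1.088057, f(1.840000) = 0.633983
step 1: c = 1.366917, f(c) = 0.176205 > 0 → new bracket [0.555000, 1.366917]
step 2: c = 1.253757, f(c) = 0.033919 > 0 → new bracket [0.555000, 1.253757]
step 3: c = 1.232632, f(c) = 0.005997 > 0 → new bracket [0.555000, 1.232632]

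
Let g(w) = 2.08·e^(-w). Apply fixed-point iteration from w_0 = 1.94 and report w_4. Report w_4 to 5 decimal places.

1.33324

w_1 = g(1.940000) = 0.298904
w_2 = g(0.298904) = 1.542591
w_3 = g(1.542591) = 0.444759
w_4 = g(0.444759) = 1.333236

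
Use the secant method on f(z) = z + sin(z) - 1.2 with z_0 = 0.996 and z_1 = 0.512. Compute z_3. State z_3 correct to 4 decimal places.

f(z_0) = 0.635303, f(z_1) = -0.198078
z_2 = 0.512000 - (-0.198078)·(0.512000 - 0.996000)/(-0.198078 - (0.635303)) = 0.627037; f(z_2) = 0.013785
z_3 = 0.627037 - (0.013785)·(0.627037 - 0.512000)/(0.013785 - (-0.198078)) = 0.619552; f(z_3) = 0.000223

0.6196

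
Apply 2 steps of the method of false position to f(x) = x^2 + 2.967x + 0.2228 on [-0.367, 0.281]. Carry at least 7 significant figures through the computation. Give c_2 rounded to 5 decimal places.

f(-0.367000) = -0.731400, f(0.281000) = 1.135488
step 1: c = -0.113130, f(c) = -0.100058 < 0 → new bracket [-0.113130, 0.281000]
step 2: c = -0.081212, f(c) = -0.011561 < 0 → new bracket [-0.081212, 0.281000]

-0.08121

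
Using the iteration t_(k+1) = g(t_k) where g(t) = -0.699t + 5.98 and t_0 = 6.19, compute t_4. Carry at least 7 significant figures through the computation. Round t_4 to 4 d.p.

t_1 = g(6.190000) = 1.653190
t_2 = g(1.653190) = 4.824420
t_3 = g(4.824420) = 2.607730
t_4 = g(2.607730) = 4.157197

4.1572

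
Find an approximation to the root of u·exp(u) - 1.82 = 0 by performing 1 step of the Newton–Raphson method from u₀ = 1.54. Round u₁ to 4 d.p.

1.0873

f'(u) = (u + 1)·exp(u)
u_0 = 1.540000: f = 5.363469, f' = 11.848059 → u_1 = 1.540000 - (5.363469)/(11.848059) = 1.087312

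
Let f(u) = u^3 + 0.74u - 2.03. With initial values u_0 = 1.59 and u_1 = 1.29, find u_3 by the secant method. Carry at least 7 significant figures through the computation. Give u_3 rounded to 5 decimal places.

f(u_0) = 3.166279, f(u_1) = 1.071289
u_2 = 1.290000 - (1.071289)·(1.290000 - 1.590000)/(1.071289 - (3.166279)) = 1.136593; f(u_2) = 0.279378
u_3 = 1.136593 - (0.279378)·(1.136593 - 1.290000)/(0.279378 - (1.071289)) = 1.082472; f(u_3) = 0.039412

1.08247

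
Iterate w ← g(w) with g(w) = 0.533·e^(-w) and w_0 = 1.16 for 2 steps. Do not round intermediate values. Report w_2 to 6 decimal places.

w_1 = g(1.160000) = 0.167088
w_2 = g(0.167088) = 0.450985

0.450985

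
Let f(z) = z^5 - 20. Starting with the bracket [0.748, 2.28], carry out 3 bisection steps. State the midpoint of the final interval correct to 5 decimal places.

1.80125

f(0.748000) = -19.765843, f(2.280000) = 41.613267 (opposite signs)
step 1: m = 1.514000, f(m) = -12.045198 < 0 → root in [1.514000, 2.280000]
step 2: m = 1.897000, f(m) = 4.566125 > 0 → root in [1.514000, 1.897000]
step 3: m = 1.705500, f(m) = -5.570256 < 0 → root in [1.705500, 1.897000]
Midpoint of [1.705500, 1.897000] = 1.801250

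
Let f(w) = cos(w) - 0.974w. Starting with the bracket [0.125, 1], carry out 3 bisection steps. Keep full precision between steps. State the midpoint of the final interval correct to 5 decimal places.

0.72656

f(0.125000) = 0.870448, f(1.000000) = -0.433698 (opposite signs)
step 1: m = 0.562500, f(m) = 0.298049 > 0 → root in [0.562500, 1.000000]
step 2: m = 0.781250, f(m) = -0.050904 < 0 → root in [0.562500, 0.781250]
step 3: m = 0.671875, f(m) = 0.128250 > 0 → root in [0.671875, 0.781250]
Midpoint of [0.671875, 0.781250] = 0.726562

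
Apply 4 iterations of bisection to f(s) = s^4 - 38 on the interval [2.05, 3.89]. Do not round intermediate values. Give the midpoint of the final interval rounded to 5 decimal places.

f(2.050000) = -20.338994, f(3.890000) = 190.980450 (opposite signs)
step 1: m = 2.970000, f(m) = 39.808277 > 0 → root in [2.050000, 2.970000]
step 2: m = 2.510000, f(m) = 1.691260 > 0 → root in [2.050000, 2.510000]
step 3: m = 2.280000, f(m) = -10.976637 < 0 → root in [2.280000, 2.510000]
step 4: m = 2.395000, f(m) = -5.098017 < 0 → root in [2.395000, 2.510000]
Midpoint of [2.395000, 2.510000] = 2.452500

2.45250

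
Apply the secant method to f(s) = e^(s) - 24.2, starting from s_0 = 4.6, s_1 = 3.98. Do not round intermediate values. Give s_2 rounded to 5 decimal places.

3.58458

f(s_0) = 75.284316, f(s_1) = 29.317034
s_2 = 3.980000 - (29.317034)·(3.980000 - 4.600000)/(29.317034 - (75.284316)) = 3.584576; f(s_2) = 11.838078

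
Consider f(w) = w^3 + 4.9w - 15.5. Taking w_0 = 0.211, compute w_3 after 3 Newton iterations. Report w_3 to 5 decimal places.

1.89853

f'(w) = 3w^2 + 4.9
w_0 = 0.211000: f = -14.456706, f' = 5.033563 → w_1 = 0.211000 - (-14.456706)/(5.033563) = 3.083062
w_1 = 3.083062: f = 28.912352, f' = 33.415818 → w_2 = 3.083062 - (28.912352)/(33.415818) = 2.217833
w_2 = 2.217833: f = 6.276416, f' = 19.656346 → w_3 = 2.217833 - (6.276416)/(19.656346) = 1.898525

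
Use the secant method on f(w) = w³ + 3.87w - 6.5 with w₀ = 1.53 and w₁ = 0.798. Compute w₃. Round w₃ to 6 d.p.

f(w_0) = 3.002677, f(w_1) = -2.903570
w_2 = 0.798000 - (-2.903570)·(0.798000 - 1.530000)/(-2.903570 - (3.002677)) = 1.157859; f(w_2) = -0.466820
w_3 = 1.157859 - (-0.466820)·(1.157859 - 0.798000)/(-0.466820 - (-2.903570)) = 1.226798; f(w_3) = 0.094083

1.226798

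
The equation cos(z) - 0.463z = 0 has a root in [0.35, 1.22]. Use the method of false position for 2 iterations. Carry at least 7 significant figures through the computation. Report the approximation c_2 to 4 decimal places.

1.0577

f(0.350000) = 0.777323, f(1.220000) = -0.221214
step 1: c = 1.027262, f(c) = 0.041542 > 0 → new bracket [1.027262, 1.220000]
step 2: c = 1.057734, f(c) = 0.001117 > 0 → new bracket [1.057734, 1.220000]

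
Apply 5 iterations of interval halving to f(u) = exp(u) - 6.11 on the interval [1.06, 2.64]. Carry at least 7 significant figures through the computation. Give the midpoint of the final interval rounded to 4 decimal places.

f(1.060000) = -3.223629, f(2.640000) = 7.903204 (opposite signs)
step 1: m = 1.850000, f(m) = 0.249820 > 0 → root in [1.060000, 1.850000]
step 2: m = 1.455000, f(m) = -1.825517 < 0 → root in [1.455000, 1.850000]
step 3: m = 1.652500, f(m) = -0.889986 < 0 → root in [1.652500, 1.850000]
step 4: m = 1.751250, f(m) = -0.348200 < 0 → root in [1.751250, 1.850000]
step 5: m = 1.800625, f(m) = -0.056570 < 0 → root in [1.800625, 1.850000]
Midpoint of [1.800625, 1.850000] = 1.825313

1.8253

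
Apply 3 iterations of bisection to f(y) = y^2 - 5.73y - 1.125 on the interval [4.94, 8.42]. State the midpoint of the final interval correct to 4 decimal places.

6.0275

f(4.940000) = -5.027600, f(8.420000) = 21.524800 (opposite signs)
step 1: m = 6.680000, f(m) = 5.221000 > 0 → root in [4.940000, 6.680000]
step 2: m = 5.810000, f(m) = -0.660200 < 0 → root in [5.810000, 6.680000]
step 3: m = 6.245000, f(m) = 2.091175 > 0 → root in [5.810000, 6.245000]
Midpoint of [5.810000, 6.245000] = 6.027500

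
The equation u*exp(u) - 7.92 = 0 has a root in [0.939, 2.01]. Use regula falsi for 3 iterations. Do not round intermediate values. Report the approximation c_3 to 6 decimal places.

False-position update: c = (a·f(b) − b·f(a))/(f(b) − f(a)); replace the endpoint whose sign matches f(c).
f(0.939000) = -5.518580, f(2.010000) = 7.081268
step 1: c = 1.408085, f(c) = -2.163581 < 0 → new bracket [1.408085, 2.010000]
step 2: c = 1.548952, f(c) = -0.629806 < 0 → new bracket [1.548952, 2.010000]
step 3: c = 1.586608, f(c) = -0.166018 < 0 → new bracket [1.586608, 2.010000]

1.586608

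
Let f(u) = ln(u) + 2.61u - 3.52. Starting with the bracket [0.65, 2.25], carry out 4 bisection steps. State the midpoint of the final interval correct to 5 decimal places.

f(0.650000) = -2.254283, f(2.250000) = 3.163430 (opposite signs)
step 1: m = 1.450000, f(m) = 0.636064 > 0 → root in [0.650000, 1.450000]
step 2: m = 1.050000, f(m) = -0.730710 < 0 → root in [1.050000, 1.450000]
step 3: m = 1.250000, f(m) = -0.034356 < 0 → root in [1.250000, 1.450000]
step 4: m = 1.350000, f(m) = 0.303605 > 0 → root in [1.250000, 1.350000]
Midpoint of [1.250000, 1.350000] = 1.300000

1.30000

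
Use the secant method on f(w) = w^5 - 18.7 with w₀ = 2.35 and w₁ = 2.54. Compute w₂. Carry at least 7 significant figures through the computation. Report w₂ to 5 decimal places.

f(w_0) = 52.970315, f(w_1) = 87.022782
w_2 = 2.540000 - (87.022782)·(2.540000 - 2.350000)/(87.022782 - (52.970315)) = 2.054446; f(w_2) = 17.899330

2.05445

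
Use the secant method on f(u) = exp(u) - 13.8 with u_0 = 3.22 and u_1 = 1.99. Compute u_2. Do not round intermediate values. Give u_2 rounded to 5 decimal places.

2.44030

f(u_0) = 11.228120, f(u_1) = -6.484466
u_2 = 1.990000 - (-6.484466)·(1.990000 - 3.220000)/(-6.484466 - (11.228120)) = 2.440295; f(u_2) = -2.323571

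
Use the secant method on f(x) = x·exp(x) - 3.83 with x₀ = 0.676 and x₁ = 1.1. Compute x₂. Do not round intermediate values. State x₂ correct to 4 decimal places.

Secant update: x_(k+1) = x_k − f(x_k)·(x_k − x_(k-1))/(f(x_k) − f(x_(k-1))).
f(x_0) = -2.500985, f(x_1) = -0.525417
x_2 = 1.100000 - (-0.525417)·(1.100000 - 0.676000)/(-0.525417 - (-2.500985)) = 1.212766; f(x_2) = 0.248257

1.2128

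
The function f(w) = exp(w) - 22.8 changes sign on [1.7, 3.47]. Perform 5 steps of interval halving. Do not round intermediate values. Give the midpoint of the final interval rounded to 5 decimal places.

f(1.700000) = -17.326053, f(3.470000) = 9.336742 (opposite signs)
step 1: m = 2.585000, f(m) = -9.536711 < 0 → root in [2.585000, 3.470000]
step 2: m = 3.027500, f(m) = -2.154446 < 0 → root in [3.027500, 3.470000]
step 3: m = 3.248750, f(m) = 2.958122 > 0 → root in [3.027500, 3.248750]
step 4: m = 3.138125, f(m) = 0.260588 > 0 → root in [3.027500, 3.138125]
step 5: m = 3.082813, f(m) = -0.980316 < 0 → root in [3.082813, 3.138125]
Midpoint of [3.082813, 3.138125] = 3.110469

3.11047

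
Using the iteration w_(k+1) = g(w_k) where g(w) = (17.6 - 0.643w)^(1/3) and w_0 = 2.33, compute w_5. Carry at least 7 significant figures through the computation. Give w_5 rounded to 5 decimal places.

w_1 = g(2.330000) = 2.525175
w_2 = g(2.525175) = 2.518598
w_3 = g(2.518598) = 2.518820
w_4 = g(2.518820) = 2.518813
w_5 = g(2.518813) = 2.518813

2.51881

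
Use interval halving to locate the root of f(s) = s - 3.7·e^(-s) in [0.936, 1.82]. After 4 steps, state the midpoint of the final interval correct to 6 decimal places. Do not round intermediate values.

1.184625

f(0.936000) = -0.515116, f(1.820000) = 1.220505 (opposite signs)
step 1: m = 1.378000, f(m) = 0.445296 > 0 → root in [0.936000, 1.378000]
step 2: m = 1.157000, f(m) = -0.006384 < 0 → root in [1.157000, 1.378000]
step 3: m = 1.267500, f(m) = 0.225822 > 0 → root in [1.157000, 1.267500]
step 4: m = 1.212250, f(m) = 0.111400 > 0 → root in [1.157000, 1.212250]
Midpoint of [1.157000, 1.212250] = 1.184625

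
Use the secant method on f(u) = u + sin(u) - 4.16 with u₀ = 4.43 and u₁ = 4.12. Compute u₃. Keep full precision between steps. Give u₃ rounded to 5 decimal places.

f(u_0) = -0.690392, f(u_1) = -0.869609
u_2 = 4.120000 - (-0.869609)·(4.120000 - 4.430000)/(-0.869609 - (-0.690392)) = 5.624206; f(u_2) = 0.851896
u_3 = 5.624206 - (0.851896)·(5.624206 - 4.120000)/(0.851896 - (-0.869609)) = 4.879842; f(u_3) = -0.266171

4.87984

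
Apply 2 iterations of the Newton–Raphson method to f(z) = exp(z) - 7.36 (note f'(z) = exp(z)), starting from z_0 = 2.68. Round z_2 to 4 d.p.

2.0128

Newton update: z ← z − f(z)/f'(z).
z_0 = 2.680000: f = 7.225093, f' = 14.585093 → z_1 = 2.680000 - (7.225093)/(14.585093) = 2.184625
z_1 = 2.184625: f = 1.527314, f' = 8.887314 → z_2 = 2.184625 - (1.527314)/(8.887314) = 2.012772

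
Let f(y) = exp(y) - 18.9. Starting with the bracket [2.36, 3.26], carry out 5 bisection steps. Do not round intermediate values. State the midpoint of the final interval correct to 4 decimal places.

2.9366

f(2.360000) = -8.309049, f(3.260000) = 7.149537 (opposite signs)
step 1: m = 2.810000, f(m) = -2.290082 < 0 → root in [2.810000, 3.260000]
step 2: m = 3.035000, f(m) = 1.900978 > 0 → root in [2.810000, 3.035000]
step 3: m = 2.922500, f(m) = -0.312301 < 0 → root in [2.922500, 3.035000]
step 4: m = 2.978750, f(m) = 0.763222 > 0 → root in [2.922500, 2.978750]
step 5: m = 2.950625, f(m) = 0.217899 > 0 → root in [2.922500, 2.950625]
Midpoint of [2.922500, 2.950625] = 2.936562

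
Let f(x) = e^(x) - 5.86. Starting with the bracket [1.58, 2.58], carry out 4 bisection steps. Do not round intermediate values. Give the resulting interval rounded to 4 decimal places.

[1.7675, 1.8300]

f(1.580000) = -1.005044, f(2.580000) = 7.337138 (opposite signs)
step 1: m = 2.080000, f(m) = 2.144469 > 0 → root in [1.580000, 2.080000]
step 2: m = 1.830000, f(m) = 0.373887 > 0 → root in [1.580000, 1.830000]
step 3: m = 1.705000, f(m) = -0.358614 < 0 → root in [1.705000, 1.830000]
step 4: m = 1.767500, f(m) = -0.003805 < 0 → root in [1.767500, 1.830000]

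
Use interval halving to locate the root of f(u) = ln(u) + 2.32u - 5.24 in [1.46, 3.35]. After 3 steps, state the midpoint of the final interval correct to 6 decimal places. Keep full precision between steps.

2.050625

f(1.460000) = -1.474364, f(3.350000) = 3.740960 (opposite signs)
step 1: m = 2.405000, f(m) = 1.217150 > 0 → root in [1.460000, 2.405000]
step 2: m = 1.932500, f(m) = -0.097785 < 0 → root in [1.932500, 2.405000]
step 3: m = 2.168750, f(m) = 0.565651 > 0 → root in [1.932500, 2.168750]
Midpoint of [1.932500, 2.168750] = 2.050625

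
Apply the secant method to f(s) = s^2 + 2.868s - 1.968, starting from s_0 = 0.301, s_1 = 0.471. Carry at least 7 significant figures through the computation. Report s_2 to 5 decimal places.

0.57961

f(s_0) = -1.014131, f(s_1) = -0.395331
s_2 = 0.471000 - (-0.395331)·(0.471000 - 0.301000)/(-0.395331 - (-1.014131)) = 0.579607; f(s_2) = 0.030259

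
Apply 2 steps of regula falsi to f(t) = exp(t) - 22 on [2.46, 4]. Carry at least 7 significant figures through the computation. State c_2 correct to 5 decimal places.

2.98691

f(2.460000) = -10.295188, f(4.000000) = 32.598150
step 1: c = 2.829628, f(c) = -5.060837 < 0 → new bracket [2.829628, 4.000000]
step 2: c = 2.986910, f(c) = -2.175675 < 0 → new bracket [2.986910, 4.000000]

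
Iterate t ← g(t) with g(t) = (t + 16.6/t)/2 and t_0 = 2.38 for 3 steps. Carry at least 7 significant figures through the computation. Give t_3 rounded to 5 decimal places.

4.07449

t_1 = g(2.380000) = 4.677395
t_2 = g(4.677395) = 4.113189
t_3 = g(4.113189) = 4.074494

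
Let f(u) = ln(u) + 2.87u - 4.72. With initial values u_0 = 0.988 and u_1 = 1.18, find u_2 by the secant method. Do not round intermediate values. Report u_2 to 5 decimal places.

f(u_0) = -1.896513, f(u_1) = -1.167886
u_2 = 1.180000 - (-1.167886)·(1.180000 - 0.988000)/(-1.167886 - (-1.896513)) = 1.487749; f(u_2) = -0.052897

1.48775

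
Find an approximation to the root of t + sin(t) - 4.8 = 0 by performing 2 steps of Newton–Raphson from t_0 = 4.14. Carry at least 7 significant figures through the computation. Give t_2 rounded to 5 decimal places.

4.94648

Newton update: t ← t − f(t)/f'(t).
f'(t) = 1 + cos(t)
t_0 = 4.140000: f = -1.500609, f' = 0.458358 → t_1 = 4.140000 - (-1.500609)/(0.458358) = 7.413879
t_1 = 7.413879: f = 3.518587, f' = 1.426032 → t_2 = 7.413879 - (3.518587)/(1.426032) = 4.946482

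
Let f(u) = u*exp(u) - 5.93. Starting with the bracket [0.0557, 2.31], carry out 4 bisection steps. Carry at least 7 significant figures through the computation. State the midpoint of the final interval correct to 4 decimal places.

f(0.055700) = -5.871109, f(2.310000) = 17.341921 (opposite signs)
step 1: m = 1.182850, f(m) = -2.069577 < 0 → root in [1.182850, 2.310000]
step 2: m = 1.746425, f(m) = 4.084117 > 0 → root in [1.182850, 1.746425]
step 3: m = 1.464637, f(m) = 0.405985 > 0 → root in [1.182850, 1.464637]
step 4: m = 1.323744, f(m) = -0.956083 < 0 → root in [1.323744, 1.464637]
Midpoint of [1.323744, 1.464637] = 1.394191

1.3942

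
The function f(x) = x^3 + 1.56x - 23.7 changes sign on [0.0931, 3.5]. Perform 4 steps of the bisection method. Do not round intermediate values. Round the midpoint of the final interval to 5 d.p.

f(0.093100) = -23.553957, f(3.500000) = 24.635000 (opposite signs)
step 1: m = 1.796550, f(m) = -15.098852 < 0 → root in [1.796550, 3.500000]
step 2: m = 2.648275, f(m) = -0.995384 < 0 → root in [2.648275, 3.500000]
step 3: m = 3.074137, f(m) = 10.147242 > 0 → root in [2.648275, 3.074137]
step 4: m = 2.861206, f(m) = 4.186750 > 0 → root in [2.648275, 2.861206]
Midpoint of [2.648275, 2.861206] = 2.754741

2.75474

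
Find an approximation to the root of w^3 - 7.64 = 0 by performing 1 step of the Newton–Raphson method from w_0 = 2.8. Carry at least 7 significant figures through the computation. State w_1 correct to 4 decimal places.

2.1915

Newton update: w ← w − f(w)/f'(w).
f'(w) = 3w^2
w_0 = 2.800000: f = 14.312000, f' = 23.520000 → w_1 = 2.800000 - (14.312000)/(23.520000) = 2.191497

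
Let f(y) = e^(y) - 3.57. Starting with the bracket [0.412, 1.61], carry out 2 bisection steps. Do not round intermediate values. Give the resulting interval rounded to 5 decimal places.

f(0.412000) = -2.060166, f(1.610000) = 1.432811 (opposite signs)
step 1: m = 1.011000, f(m) = -0.821652 < 0 → root in [1.011000, 1.610000]
step 2: m = 1.310500, f(m) = 0.138027 > 0 → root in [1.011000, 1.310500]

[1.01100, 1.31050]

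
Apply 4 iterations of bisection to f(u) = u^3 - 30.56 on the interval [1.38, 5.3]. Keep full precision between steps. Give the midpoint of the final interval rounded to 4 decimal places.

f(1.380000) = -27.931928, f(5.300000) = 118.317000 (opposite signs)
step 1: m = 3.340000, f(m) = 6.699704 > 0 → root in [1.380000, 3.340000]
step 2: m = 2.360000, f(m) = -17.415744 < 0 → root in [2.360000, 3.340000]
step 3: m = 2.850000, f(m) = -7.410875 < 0 → root in [2.850000, 3.340000]
step 4: m = 3.095000, f(m) = -0.912918 < 0 → root in [3.095000, 3.340000]
Midpoint of [3.095000, 3.340000] = 3.217500

3.2175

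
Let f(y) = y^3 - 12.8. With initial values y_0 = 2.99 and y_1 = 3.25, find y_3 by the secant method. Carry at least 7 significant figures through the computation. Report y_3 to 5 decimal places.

2.39049

f(y_0) = 13.930899, f(y_1) = 21.528125
y_2 = 3.250000 - (21.528125)·(3.250000 - 2.990000)/(21.528125 - (13.930899)) = 2.513243; f(y_2) = 3.074616
y_3 = 2.513243 - (3.074616)·(2.513243 - 3.250000)/(3.074616 - (21.528125)) = 2.390488; f(y_3) = 0.860289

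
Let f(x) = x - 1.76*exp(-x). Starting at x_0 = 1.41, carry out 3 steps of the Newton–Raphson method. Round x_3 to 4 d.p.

0.7949

f'(x) = 1 + 1.76*exp(-x)
x_0 = 1.410000: f = 0.980308, f' = 1.429692 → x_1 = 1.410000 - (0.980308)/(1.429692) = 0.724322
x_1 = 0.724322: f = -0.128667, f' = 1.852989 → x_2 = 0.724322 - (-0.128667)/(1.852989) = 0.793760
x_2 = 0.793760: f = -0.002010, f' = 1.795769 → x_3 = 0.793760 - (-0.002010)/(1.795769) = 0.794879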